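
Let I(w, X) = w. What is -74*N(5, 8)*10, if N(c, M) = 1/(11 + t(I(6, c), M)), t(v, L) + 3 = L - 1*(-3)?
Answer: -740/19 ≈ -38.947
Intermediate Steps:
t(v, L) = L (t(v, L) = -3 + (L - 1*(-3)) = -3 + (L + 3) = -3 + (3 + L) = L)
N(c, M) = 1/(11 + M)
-74*N(5, 8)*10 = -74/(11 + 8)*10 = -74/19*10 = -740/19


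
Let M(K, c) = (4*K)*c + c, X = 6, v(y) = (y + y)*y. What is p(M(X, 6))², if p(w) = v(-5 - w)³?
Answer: 12307230996696090015625000000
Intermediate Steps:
v(y) = 2*y² (v(y) = (2*y)*y = 2*y²)
M(K, c) = c + 4*K*c (M(K, c) = 4*K*c + c = c + 4*K*c)
p(w) = 8*(-5 - w)⁶ (p(w) = (2*(-5 - w)²)³ = 8*(-5 - w)⁶)
p(M(X, 6))² = (8*(5 + 6*(1 + 4*6))⁶)² = (8*(5 + 6*(1 + 24))⁶)² = (8*(5 + 6*25)⁶)² = (8*(5 + 150)⁶)² = (8*155⁶)² = (8*13867245015625)² = 110937960125000² = 12307230996696090015625000000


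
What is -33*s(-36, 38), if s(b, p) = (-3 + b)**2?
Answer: -50193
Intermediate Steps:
-33*s(-36, 38) = -33*(-3 - 36)**2 = -33*(-39)**2 = -33*1521 = -50193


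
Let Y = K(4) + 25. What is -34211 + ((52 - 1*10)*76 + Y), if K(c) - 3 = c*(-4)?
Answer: -31007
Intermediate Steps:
K(c) = 3 - 4*c (K(c) = 3 + c*(-4) = 3 - 4*c)
Y = 12 (Y = (3 - 4*4) + 25 = (3 - 16) + 25 = -13 + 25 = 12)
-34211 + ((52 - 1*10)*76 + Y) = -34211 + ((52 - 1*10)*76 + 12) = -34211 + ((52 - 10)*76 + 12) = -34211 + (42*76 + 12) = -34211 + (3192 + 12) = -34211 + 3204 = -31007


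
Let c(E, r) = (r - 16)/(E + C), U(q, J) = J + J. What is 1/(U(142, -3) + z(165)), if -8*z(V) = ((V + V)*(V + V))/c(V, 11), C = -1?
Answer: 1/446484 ≈ 2.2397e-6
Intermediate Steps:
U(q, J) = 2*J
c(E, r) = (-16 + r)/(-1 + E) (c(E, r) = (r - 16)/(E - 1) = (-16 + r)/(-1 + E))
z(V) = -V²*(⅕ - V/5)/2 (z(V) = -(V + V)*(V + V)/(8*((-16 + 11)/(-1 + V))) = -(2*V)*(2*V)/(8*(-5/(-1 + V))) = -4*V²/(8*((-5/(-1 + V)))) = -4*V²*(⅕ - V/5)/8 = -V²*(⅕ - V/5)/2)
1/(U(142, -3) + z(165)) = 1/(2*(-3) + (⅒)*165²*(-1 + 165)) = 1/(-6 + (⅒)*27225*164) = 1/(-6 + 446490) = 1/446484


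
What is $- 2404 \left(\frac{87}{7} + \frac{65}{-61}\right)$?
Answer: $- \frac{11664208}{427} \approx -27317.0$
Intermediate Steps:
$- 2404 \left(\frac{87}{7} + \frac{65}{-61}\right) = - 2404 \left(87 \cdot \frac{1}{7} + 65 \left(- \frac{1}{61}\right)\right) = - 2404 \left(\frac{87}{7} - \frac{65}{61}\right) = \left(-2404\right) \frac{4852}{427} = - \frac{11664208}{427}$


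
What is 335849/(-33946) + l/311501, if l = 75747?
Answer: -102045991687/10574212946 ≈ -9.6505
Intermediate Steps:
335849/(-33946) + l/311501 = 335849/(-33946) + 75747/311501 = 335849*(-1/33946) + 75747*(1/311501) = -335849/33946 + 75747/311501 = -102045991687/10574212946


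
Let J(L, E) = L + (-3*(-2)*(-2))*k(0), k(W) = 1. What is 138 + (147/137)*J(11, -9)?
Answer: 18759/137 ≈ 136.93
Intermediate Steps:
J(L, E) = -12 + L (J(L, E) = L + (-3*(-2)*(-2))*1 = L + (6*(-2))*1 = L - 12*1 = L - 12 = -12 + L)
138 + (147/137)*J(11, -9) = 138 + (147/137)*(-12 + 11) = 138 + (147*(1/137))*(-1) = 138 + (147/137)*(-1) = 138 - 147/137 = 18759/137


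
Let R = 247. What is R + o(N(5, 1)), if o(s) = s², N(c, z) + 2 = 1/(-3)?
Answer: 2272/9 ≈ 252.44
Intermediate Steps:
N(c, z) = -7/3 (N(c, z) = -2 + 1/(-3) = -2 - ⅓ = -7/3)
R + o(N(5, 1)) = 247 + (-7/3)² = 247 + 49/9 = 2272/9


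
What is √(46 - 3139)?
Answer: I*√3093 ≈ 55.615*I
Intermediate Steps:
√(46 - 3139) = √(-3093) = I*√3093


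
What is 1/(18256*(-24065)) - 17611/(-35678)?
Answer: 3868525932681/7837219286960 ≈ 0.49361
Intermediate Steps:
1/(18256*(-24065)) - 17611/(-35678) = (1/18256)*(-1/24065) - 17611*(-1/35678) = -1/439330640 + 17611/35678 = 3868525932681/7837219286960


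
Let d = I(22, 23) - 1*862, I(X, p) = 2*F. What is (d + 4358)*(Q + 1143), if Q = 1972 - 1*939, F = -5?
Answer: 7585536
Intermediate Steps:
I(X, p) = -10 (I(X, p) = 2*(-5) = -10)
Q = 1033 (Q = 1972 - 939 = 1033)
d = -872 (d = -10 - 1*862 = -10 - 862 = -872)
(d + 4358)*(Q + 1143) = (-872 + 4358)*(1033 + 1143) = 3486*2176 = 7585536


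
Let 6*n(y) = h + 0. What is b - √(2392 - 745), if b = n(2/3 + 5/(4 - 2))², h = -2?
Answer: ⅑ - 3*√183 ≈ -40.472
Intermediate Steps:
n(y) = -⅓ (n(y) = (-2 + 0)/6 = (⅙)*(-2) = -⅓)
b = ⅑ (b = (-⅓)² = ⅑ ≈ 0.11111)
b - √(2392 - 745) = ⅑ - √(2392 - 745) = ⅑ - √1647 = ⅑ - 3*√183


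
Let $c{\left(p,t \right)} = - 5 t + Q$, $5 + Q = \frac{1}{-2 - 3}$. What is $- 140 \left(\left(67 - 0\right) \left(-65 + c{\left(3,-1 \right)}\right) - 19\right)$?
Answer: $614236$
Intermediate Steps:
$Q = - \frac{26}{5}$ ($Q = -5 + \frac{1}{-2 - 3} = -5 + \frac{1}{-5} = -5 - \frac{1}{5} = - \frac{26}{5} \approx -5.2$)
$c{\left(p,t \right)} = - \frac{26}{5} - 5 t$ ($c{\left(p,t \right)} = - 5 t - \frac{26}{5} = - \frac{26}{5} - 5 t$)
$- 140 \left(\left(67 - 0\right) \left(-65 + c{\left(3,-1 \right)}\right) - 19\right) = - 140 \left(\left(67 - 0\right) \left(-65 - \frac{1}{5}\right) - 19\right) = - 140 \left(\left(67 + 0\right) \left(-65 + \left(- \frac{26}{5} + 5\right)\right) - 19\right) = - 140 \left(67 \left(-65 - \frac{1}{5}\right) - 19\right) = - 140 \left(67 \left(- \frac{326}{5}\right) - 19\right) = - 140 \left(- \frac{21842}{5} - 19\right) = \left(-140\right) \left(- \frac{21937}{5}\right) = 614236$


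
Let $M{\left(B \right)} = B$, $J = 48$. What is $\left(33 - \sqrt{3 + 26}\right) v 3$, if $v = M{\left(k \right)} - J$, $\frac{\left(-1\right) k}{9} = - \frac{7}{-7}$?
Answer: $-5643 + 171 \sqrt{29} \approx -4722.1$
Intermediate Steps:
$k = -9$ ($k = - 9 \left(- \frac{7}{-7}\right) = - 9 \left(\left(-7\right) \left(- \frac{1}{7}\right)\right) = \left(-9\right) 1 = -9$)
$v = -57$ ($v = -9 - 48 = -57$)
$\left(33 - \sqrt{3 + 26}\right) v 3 = \left(33 - \sqrt{3 + 26}\right) \left(-57\right) 3 = \left(33 - \sqrt{29}\right) \left(-57\right) 3 = \left(-1881 + 57 \sqrt{29}\right) 3 = -5643 + 171 \sqrt{29}$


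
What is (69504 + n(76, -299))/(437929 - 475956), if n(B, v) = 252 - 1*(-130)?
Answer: -69886/38027 ≈ -1.8378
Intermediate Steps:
n(B, v) = 382 (n(B, v) = 252 + 130 = 382)
(69504 + n(76, -299))/(437929 - 475956) = (69504 + 382)/(437929 - 475956) = 69886/(-38027) = 69886*(-1/38027) = -69886/38027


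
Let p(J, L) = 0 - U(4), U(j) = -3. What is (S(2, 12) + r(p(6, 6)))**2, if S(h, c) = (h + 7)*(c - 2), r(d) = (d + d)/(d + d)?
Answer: 8281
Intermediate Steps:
p(J, L) = 3 (p(J, L) = 0 - 1*(-3) = 0 + 3 = 3)
r(d) = 1 (r(d) = (2*d)/((2*d)) = (2*d)*(1/(2*d)) = 1)
S(h, c) = (-2 + c)*(7 + h) (S(h, c) = (7 + h)*(-2 + c) = (-2 + c)*(7 + h))
(S(2, 12) + r(p(6, 6)))**2 = ((-14 - 2*2 + 7*12 + 12*2) + 1)**2 = ((-14 - 4 + 84 + 24) + 1)**2 = (90 + 1)**2 = 91**2 = 8281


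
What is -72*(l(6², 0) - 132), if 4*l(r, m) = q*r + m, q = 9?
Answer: 3672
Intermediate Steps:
l(r, m) = m/4 + 9*r/4 (l(r, m) = (9*r + m)/4 = (m + 9*r)/4 = m/4 + 9*r/4)
-72*(l(6², 0) - 132) = -72*(((¼)*0 + (9/4)*6²) - 132) = -72*((0 + (9/4)*36) - 132) = -72*((0 + 81) - 132) = -72*(81 - 132) = -72*(-51) = 3672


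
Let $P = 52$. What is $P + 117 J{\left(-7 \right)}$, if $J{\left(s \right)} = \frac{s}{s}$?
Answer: $169$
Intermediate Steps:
$J{\left(s \right)} = 1$
$P + 117 J{\left(-7 \right)} = 52 + 117 \cdot 1 = 52 + 117 = 169$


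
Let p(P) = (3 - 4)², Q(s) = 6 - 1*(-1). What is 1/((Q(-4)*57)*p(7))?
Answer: 1/399 ≈ 0.0025063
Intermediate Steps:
Q(s) = 7 (Q(s) = 6 + 1 = 7)
p(P) = 1 (p(P) = (-1)² = 1)
1/((Q(-4)*57)*p(7)) = 1/((7*57)*1) = 1/(399*1) = 1/399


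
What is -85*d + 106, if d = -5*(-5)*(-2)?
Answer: 4356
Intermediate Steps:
d = -50 (d = 25*(-2) = -50)
-85*d + 106 = -85*(-50) + 106 = 4250 + 106 = 4356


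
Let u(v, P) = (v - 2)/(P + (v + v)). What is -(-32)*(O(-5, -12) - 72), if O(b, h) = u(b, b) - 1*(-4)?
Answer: -32416/15 ≈ -2161.1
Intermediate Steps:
u(v, P) = (-2 + v)/(P + 2*v)
O(b, h) = 4 + (-2 + b)/(3*b) (O(b, h) = (-2 + b)/(b + 2*b) - 1*(-4) = (-2 + b)/((3*b)) + 4 = (1/(3*b))*(-2 + b) + 4 = (-2 + b)/(3*b) + 4 = 4 + (-2 + b)/(3*b))
-(-32)*(O(-5, -12) - 72) = -(-32)*((⅓)*(-2 + 13*(-5))/(-5) - 72) = -(-32)*((⅓)*(-⅕)*(-2 - 65) - 72) = -(-32)*((⅓)*(-⅕)*(-67) - 72) = -(-32)*(67/15 - 72) = -(-32)*(-1013)/15 = -1*32416/15 = -32416/15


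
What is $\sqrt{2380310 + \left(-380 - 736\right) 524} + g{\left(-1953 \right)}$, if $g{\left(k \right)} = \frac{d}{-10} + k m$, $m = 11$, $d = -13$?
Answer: $- \frac{214817}{10} + \sqrt{1795526} \approx -20142.0$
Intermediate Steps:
$g{\left(k \right)} = \frac{13}{10} + 11 k$ ($g{\left(k \right)} = - \frac{13}{-10} + k 11 = \left(-13\right) \left(- \frac{1}{10}\right) + 11 k = \frac{13}{10} + 11 k$)
$\sqrt{2380310 + \left(-380 - 736\right) 524} + g{\left(-1953 \right)} = \sqrt{2380310 + \left(-380 - 736\right) 524} + \left(\frac{13}{10} + 11 \left(-1953\right)\right) = \sqrt{2380310 - 584784} + \left(\frac{13}{10} - 21483\right) = \sqrt{2380310 - 584784} - \frac{214817}{10} = \sqrt{1795526} - \frac{214817}{10} = - \frac{214817}{10} + \sqrt{1795526}$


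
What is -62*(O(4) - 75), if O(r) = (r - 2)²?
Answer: 4402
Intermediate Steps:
O(r) = (-2 + r)²
-62*(O(4) - 75) = -62*((-2 + 4)² - 75) = -62*(2² - 75) = -62*(4 - 75) = -62*(-71) = 4402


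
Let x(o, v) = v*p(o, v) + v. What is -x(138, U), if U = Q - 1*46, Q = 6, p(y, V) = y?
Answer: 5560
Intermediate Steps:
U = -40 (U = 6 - 1*46 = 6 - 46 = -40)
x(o, v) = v + o*v (x(o, v) = v*o + v = o*v + v = v + o*v)
-x(138, U) = -(-40)*(1 + 138) = -(-40)*139 = -1*(-5560) = 5560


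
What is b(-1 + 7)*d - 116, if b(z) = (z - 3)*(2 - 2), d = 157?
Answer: -116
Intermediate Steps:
b(z) = 0 (b(z) = (-3 + z)*0 = 0)
b(-1 + 7)*d - 116 = 0*157 - 116 = 0 - 116 = -116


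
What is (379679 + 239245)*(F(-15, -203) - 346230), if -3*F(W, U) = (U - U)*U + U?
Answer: -214248175996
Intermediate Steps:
F(W, U) = -U/3 (F(W, U) = -((U - U)*U + U)/3 = -(0*U + U)/3 = -(0 + U)/3 = -U/3)
(379679 + 239245)*(F(-15, -203) - 346230) = (379679 + 239245)*(-1/3*(-203) - 346230) = 618924*(203/3 - 346230) = 618924*(-1038487/3) = -214248175996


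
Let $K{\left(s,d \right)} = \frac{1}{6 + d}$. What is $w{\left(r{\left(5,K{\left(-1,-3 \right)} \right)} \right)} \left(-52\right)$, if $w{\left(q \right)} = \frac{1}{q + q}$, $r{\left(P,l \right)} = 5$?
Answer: $- \frac{26}{5} \approx -5.2$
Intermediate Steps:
$w{\left(q \right)} = \frac{1}{2 q}$
$w{\left(r{\left(5,K{\left(-1,-3 \right)} \right)} \right)} \left(-52\right) = \frac{1}{2 \cdot 5} \left(-52\right) = \frac{1}{2} \cdot \frac{1}{5} \left(-52\right) = \frac{1}{10} \left(-52\right) = - \frac{26}{5}$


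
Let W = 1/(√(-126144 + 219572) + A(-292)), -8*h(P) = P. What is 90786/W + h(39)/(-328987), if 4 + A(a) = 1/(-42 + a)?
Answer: -159730928899623/439526632 + 181572*√23357 ≈ 2.7386e+7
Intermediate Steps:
A(a) = -4 + 1/(-42 + a)
h(P) = -P/8
W = 1/(-1337/334 + 2*√23357) (W = 1/(√(-126144 + 219572) + (169 - 4*(-292))/(-42 - 292)) = 1/(√93428 + (169 + 1168)/(-334)) = 1/(2*√23357 - 1/334*1337) = 1/(2*√23357 - 1337/334) = 1/(-1337/334 + 2*√23357) ≈ 0.0033150)
90786/W + h(39)/(-328987) = 90786/(446558/10420666399 + 223112*√23357/10420666399) - ⅛*39/(-328987) = 90786/(446558/10420666399 + 223112*√23357/10420666399) - 39/8*(-1/328987) = 90786/(446558/10420666399 + 223112*√23357/10420666399) + 39/2631896 = 39/2631896 + 90786/(446558/10420666399 + 223112*√23357/10420666399)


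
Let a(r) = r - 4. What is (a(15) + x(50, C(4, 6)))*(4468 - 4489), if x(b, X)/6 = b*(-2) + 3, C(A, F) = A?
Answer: 11991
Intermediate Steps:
a(r) = -4 + r
x(b, X) = 18 - 12*b (x(b, X) = 6*(b*(-2) + 3) = 6*(-2*b + 3) = 6*(3 - 2*b) = 18 - 12*b)
(a(15) + x(50, C(4, 6)))*(4468 - 4489) = ((-4 + 15) + (18 - 12*50))*(4468 - 4489) = (11 + (18 - 600))*(-21) = (11 - 582)*(-21) = -571*(-21) = 11991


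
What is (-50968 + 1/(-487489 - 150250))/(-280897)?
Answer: 32504281353/179138971883 ≈ 0.18145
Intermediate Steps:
(-50968 + 1/(-487489 - 150250))/(-280897) = (-50968 + 1/(-637739))*(-1/280897) = (-50968 - 1/637739)*(-1/280897) = -32504281353/637739*(-1/280897) = 32504281353/179138971883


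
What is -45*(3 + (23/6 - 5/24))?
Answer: -2385/8 ≈ -298.13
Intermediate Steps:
-45*(3 + (23/6 - 5/24)) = -45*(3 + 29/8) = -45*53/8 = -2385/8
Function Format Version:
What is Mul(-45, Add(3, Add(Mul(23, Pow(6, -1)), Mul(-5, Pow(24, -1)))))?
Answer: Rational(-2385, 8) ≈ -298.13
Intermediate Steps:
Mul(-45, Add(3, Add(Mul(23, Pow(6, -1)), Mul(-5, Pow(24, -1))))) = Mul(-45, Add(3, Add(Mul(23, Rational(1, 6)), Mul(-5, Rational(1, 24))))) = Mul(-45, Add(3, Add(Rational(23, 6), Rational(-5, 24)))) = Mul(-45, Add(3, Rational(29, 8))) = Mul(-45, Rational(53, 8)) = Rational(-2385, 8)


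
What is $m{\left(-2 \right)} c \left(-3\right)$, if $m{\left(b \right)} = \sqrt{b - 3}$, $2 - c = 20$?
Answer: $54 i \sqrt{5} \approx 120.75 i$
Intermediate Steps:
$c = -18$ ($c = 2 - 20 = -18$)
$m{\left(b \right)} = \sqrt{-3 + b}$
$m{\left(-2 \right)} c \left(-3\right) = \sqrt{-3 - 2} \left(-18\right) \left(-3\right) = \sqrt{-5} \left(-18\right) \left(-3\right) = i \sqrt{5} \left(-18\right) \left(-3\right) = - 18 i \sqrt{5} \left(-3\right) = 54 i \sqrt{5}$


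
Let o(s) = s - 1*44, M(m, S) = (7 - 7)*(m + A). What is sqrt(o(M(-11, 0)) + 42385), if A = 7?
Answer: sqrt(42341) ≈ 205.77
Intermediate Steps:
M(m, S) = 0 (M(m, S) = (7 - 7)*(m + 7) = 0*(7 + m) = 0)
o(s) = -44 + s (o(s) = s - 44 = -44 + s)
sqrt(o(M(-11, 0)) + 42385) = sqrt((-44 + 0) + 42385) = sqrt(-44 + 42385) = sqrt(42341)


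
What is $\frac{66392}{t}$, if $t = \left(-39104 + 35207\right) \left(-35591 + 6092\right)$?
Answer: $\frac{66392}{114957603} \approx 0.00057753$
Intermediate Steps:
$t = 114957603$ ($t = \left(-3897\right) \left(-29499\right) = 114957603$)
$\frac{66392}{t} = \frac{66392}{114957603}$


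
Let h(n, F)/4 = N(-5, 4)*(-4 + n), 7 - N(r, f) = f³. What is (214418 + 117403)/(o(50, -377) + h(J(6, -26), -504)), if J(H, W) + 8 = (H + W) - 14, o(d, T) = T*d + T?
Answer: -36869/971 ≈ -37.970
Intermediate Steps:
o(d, T) = T + T*d
N(r, f) = 7 - f³
J(H, W) = -22 + H + W (J(H, W) = -8 + ((H + W) - 14) = -8 + (-14 + H + W) = -22 + H + W)
h(n, F) = 912 - 228*n (h(n, F) = 4*((7 - 1*4³)*(-4 + n)) = 4*((7 - 1*64)*(-4 + n)) = 4*((7 - 64)*(-4 + n)) = 4*(-57*(-4 + n)) = 4*(228 - 57*n) = 912 - 228*n)
(214418 + 117403)/(o(50, -377) + h(J(6, -26), -504)) = (214418 + 117403)/(-377*(1 + 50) + (912 - 228*(-22 + 6 - 26))) = 331821/(-377*51 + (912 - 228*(-42))) = 331821/(-19227 + (912 + 9576)) = 331821/(-19227 + 10488) = 331821/(-8739) = 331821*(-1/8739) = -36869/971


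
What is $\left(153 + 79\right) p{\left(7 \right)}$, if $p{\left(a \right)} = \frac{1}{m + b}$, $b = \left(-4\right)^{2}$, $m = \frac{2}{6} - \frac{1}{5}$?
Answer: $\frac{1740}{121} \approx 14.38$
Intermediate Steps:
$m = \frac{2}{15}$ ($m = 2 \cdot \frac{1}{6} - \frac{1}{5} = \frac{1}{3} - \frac{1}{5} = \frac{2}{15} \approx 0.13333$)
$b = 16$
$p{\left(a \right)} = \frac{15}{242}$ ($p{\left(a \right)} = \frac{1}{\frac{2}{15} + 16} = \frac{1}{\frac{242}{15}} = \frac{15}{242}$)
$\left(153 + 79\right) p{\left(7 \right)} = \left(153 + 79\right) \frac{15}{242} = 232 \cdot \frac{15}{242} = \frac{1740}{121}$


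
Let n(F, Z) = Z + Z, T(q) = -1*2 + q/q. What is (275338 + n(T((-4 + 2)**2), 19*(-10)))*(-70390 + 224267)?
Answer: 42309712166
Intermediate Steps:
T(q) = -1 (T(q) = -2 + 1 = -1)
n(F, Z) = 2*Z
(275338 + n(T((-4 + 2)**2), 19*(-10)))*(-70390 + 224267) = (275338 + 2*(19*(-10)))*(-70390 + 224267) = (275338 + 2*(-190))*153877 = (275338 - 380)*153877 = 274958*153877 = 42309712166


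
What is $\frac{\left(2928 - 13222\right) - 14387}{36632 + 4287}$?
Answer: $- \frac{24681}{40919} \approx -0.60317$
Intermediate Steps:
$\frac{\left(2928 - 13222\right) - 14387}{36632 + 4287} = \frac{\left(2928 - 13222\right) - 14387}{40919} = \left(-10294 - 14387\right) \frac{1}{40919} = \left(-24681\right) \frac{1}{40919} = - \frac{24681}{40919}$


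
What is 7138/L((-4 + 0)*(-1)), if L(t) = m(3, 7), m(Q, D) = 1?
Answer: 7138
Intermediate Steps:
L(t) = 1
7138/L((-4 + 0)*(-1)) = 7138/1 = 7138*1 = 7138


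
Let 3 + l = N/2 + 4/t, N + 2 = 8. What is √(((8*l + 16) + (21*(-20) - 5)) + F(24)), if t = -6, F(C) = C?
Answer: I*√3513/3 ≈ 19.757*I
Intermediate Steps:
N = 6 (N = -2 + 8 = 6)
l = -⅔ (l = -3 + (6/2 + 4/(-6)) = -3 + (6*(½) + 4*(-⅙)) = -3 + (3 - ⅔) = -3 + 7/3 = -⅔ ≈ -0.66667)
√(((8*l + 16) + (21*(-20) - 5)) + F(24)) = √(((8*(-⅔) + 16) + (21*(-20) - 5)) + 24) = √(((-16/3 + 16) + (-420 - 5)) + 24) = √((32/3 - 425) + 24) = √(-1243/3 + 24) = √(-1171/3) = I*√3513/3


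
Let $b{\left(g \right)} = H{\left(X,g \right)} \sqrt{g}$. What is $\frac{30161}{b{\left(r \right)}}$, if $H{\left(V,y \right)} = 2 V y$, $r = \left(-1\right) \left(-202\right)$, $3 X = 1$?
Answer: $\frac{90483 \sqrt{202}}{81608} \approx 15.758$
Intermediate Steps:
$X = \frac{1}{3}$ ($X = \frac{1}{3} \cdot 1 = \frac{1}{3} \approx 0.33333$)
$r = 202$
$H{\left(V,y \right)} = 2 V y$
$b{\left(g \right)} = \frac{2 g^{\frac{3}{2}}}{3}$ ($b{\left(g \right)} = 2 \cdot \frac{1}{3} g \sqrt{g} = \frac{2 g}{3} \sqrt{g} = \frac{2 g^{\frac{3}{2}}}{3}$)
$\frac{30161}{b{\left(r \right)}} = \frac{30161}{\frac{2}{3} \cdot 202^{\frac{3}{2}}} = \frac{30161}{\frac{2}{3} \cdot 202 \sqrt{202}} = \frac{30161}{\frac{404}{3} \sqrt{202}} = 30161 \frac{3 \sqrt{202}}{81608} = \frac{90483 \sqrt{202}}{81608}$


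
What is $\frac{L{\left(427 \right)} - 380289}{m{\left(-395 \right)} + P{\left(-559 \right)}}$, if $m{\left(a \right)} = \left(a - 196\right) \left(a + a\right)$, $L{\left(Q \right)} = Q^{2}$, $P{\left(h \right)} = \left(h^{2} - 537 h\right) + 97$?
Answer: $- \frac{197960}{1079651} \approx -0.18336$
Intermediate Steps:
$P{\left(h \right)} = 97 + h^{2} - 537 h$
$m{\left(a \right)} = 2 a \left(-196 + a\right)$ ($m{\left(a \right)} = \left(-196 + a\right) 2 a = 2 a \left(-196 + a\right)$)
$\frac{L{\left(427 \right)} - 380289}{m{\left(-395 \right)} + P{\left(-559 \right)}} = \frac{427^{2} - 380289}{2 \left(-395\right) \left(-196 - 395\right) + \left(97 + \left(-559\right)^{2} - -300183\right)} = \frac{182329 - 380289}{2 \left(-395\right) \left(-591\right) + \left(97 + 312481 + 300183\right)} = - \frac{197960}{466890 + 612761} = - \frac{197960}{1079651}$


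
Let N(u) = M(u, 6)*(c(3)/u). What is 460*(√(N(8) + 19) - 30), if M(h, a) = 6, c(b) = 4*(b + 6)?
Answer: -13800 + 460*√46 ≈ -10680.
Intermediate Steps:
c(b) = 24 + 4*b (c(b) = 4*(6 + b) = 24 + 4*b)
N(u) = 216/u (N(u) = 6*((24 + 4*3)/u) = 6*((24 + 12)/u) = 6*(36/u) = 216/u)
460*(√(N(8) + 19) - 30) = 460*(√(216/8 + 19) - 30) = 460*(√(216*(⅛) + 19) - 30) = 460*(√(27 + 19) - 30) = 460*(√46 - 30) = 460*(-30 + √46) = -13800 + 460*√46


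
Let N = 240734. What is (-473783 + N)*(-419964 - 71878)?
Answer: 114623286258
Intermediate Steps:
(-473783 + N)*(-419964 - 71878) = (-473783 + 240734)*(-419964 - 71878) = -233049*(-491842) = 114623286258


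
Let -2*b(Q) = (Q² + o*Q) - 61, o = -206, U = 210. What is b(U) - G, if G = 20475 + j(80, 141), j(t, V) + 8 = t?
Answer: -41873/2 ≈ -20937.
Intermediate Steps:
b(Q) = 61/2 + 103*Q - Q²/2 (b(Q) = -((Q² - 206*Q) - 61)/2 = -(-61 + Q² - 206*Q)/2 = 61/2 + 103*Q - Q²/2)
j(t, V) = -8 + t
G = 20547 (G = 20475 + (-8 + 80) = 20475 + 72 = 20547)
b(U) - G = (61/2 + 103*210 - ½*210²) - 1*20547 = (61/2 + 21630 - ½*44100) - 20547 = (61/2 + 21630 - 22050) - 20547 = -779/2 - 20547 = -41873/2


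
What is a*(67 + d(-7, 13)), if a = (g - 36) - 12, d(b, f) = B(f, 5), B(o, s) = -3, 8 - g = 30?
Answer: -4480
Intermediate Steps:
g = -22 (g = 8 - 1*30 = 8 - 30 = -22)
d(b, f) = -3
a = -70 (a = (-22 - 36) - 12 = -58 - 12 = -70)
a*(67 + d(-7, 13)) = -70*(67 - 3) = -70*64 = -4480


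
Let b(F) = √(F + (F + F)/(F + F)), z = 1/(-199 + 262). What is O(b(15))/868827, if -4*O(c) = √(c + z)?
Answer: -√1771/72981468 ≈ -5.7663e-7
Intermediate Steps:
z = 1/63 ≈ 0.015873
b(F) = √(1 + F) (b(F) = √(F + (2*F)/((2*F))) = √(F + (2*F)*(1/(2*F))) = √(F + 1) = √(1 + F))
O(c) = -√(1/63 + c)/4 (O(c) = -√(c + 1/63)/4 = -√(1/63 + c)/4)
O(b(15))/868827 = -√(7 + 441*√(1 + 15))/84/868827 = -√(7 + 441*√16)/84*(1/868827) = -√(7 + 441*4)/84*(1/868827) = -√(7 + 1764)/84*(1/868827) = -√1771/84*(1/868827) = -√1771/72981468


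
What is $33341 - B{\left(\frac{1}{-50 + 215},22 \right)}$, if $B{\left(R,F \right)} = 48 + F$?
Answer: $33271$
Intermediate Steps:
$33341 - B{\left(\frac{1}{-50 + 215},22 \right)} = 33341 - \left(48 + 22\right) = 33341 - 70 = 33271$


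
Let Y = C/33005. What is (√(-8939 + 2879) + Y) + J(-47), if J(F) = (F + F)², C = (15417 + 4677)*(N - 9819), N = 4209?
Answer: 35780968/6601 + 2*I*√1515 ≈ 5420.5 + 77.846*I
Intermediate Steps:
C = -112727340 (C = (15417 + 4677)*(4209 - 9819) = 20094*(-5610) = -112727340)
Y = -22545468/6601 (Y = -112727340/33005 = -112727340*1/33005 = -22545468/6601 ≈ -3415.5)
J(F) = 4*F² (J(F) = (2*F)² = 4*F²)
(√(-8939 + 2879) + Y) + J(-47) = (√(-8939 + 2879) - 22545468/6601) + 4*(-47)² = (√(-6060) - 22545468/6601) + 4*2209 = (2*I*√1515 - 22545468/6601) + 8836 = (-22545468/6601 + 2*I*√1515) + 8836 = 35780968/6601 + 2*I*√1515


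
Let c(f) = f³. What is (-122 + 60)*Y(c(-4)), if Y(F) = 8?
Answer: -496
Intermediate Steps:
(-122 + 60)*Y(c(-4)) = (-122 + 60)*8 = -62*8 = -496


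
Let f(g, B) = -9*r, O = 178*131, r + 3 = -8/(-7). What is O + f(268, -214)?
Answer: 163343/7 ≈ 23335.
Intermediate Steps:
r = -13/7 (r = -3 - 8/(-7) = -3 - 8*(-⅐) = -3 + 8/7 = -13/7 ≈ -1.8571)
O = 23318
f(g, B) = 117/7 (f(g, B) = -9*(-13/7) = 117/7)
O + f(268, -214) = 23318 + 117/7 = 163343/7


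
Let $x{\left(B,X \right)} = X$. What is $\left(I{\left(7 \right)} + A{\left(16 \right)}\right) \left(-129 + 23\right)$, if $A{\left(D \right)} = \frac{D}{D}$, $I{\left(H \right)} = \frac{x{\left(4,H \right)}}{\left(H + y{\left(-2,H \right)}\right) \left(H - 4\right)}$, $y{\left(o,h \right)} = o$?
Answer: $- \frac{2332}{15} \approx -155.47$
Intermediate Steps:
$I{\left(H \right)} = \frac{H}{\left(-4 + H\right) \left(-2 + H\right)}$ ($I{\left(H \right)} = \frac{H}{\left(H - 2\right) \left(H - 4\right)} = \frac{H}{\left(-2 + H\right) \left(-4 + H\right)} = \frac{H}{\left(-4 + H\right) \left(-2 + H\right)}$)
$A{\left(D \right)} = 1$
$\left(I{\left(7 \right)} + A{\left(16 \right)}\right) \left(-129 + 23\right) = \left(\frac{7}{8 + 7^{2} - 42} + 1\right) \left(-129 + 23\right) = \left(\frac{7}{8 + 49 - 42} + 1\right) \left(-106\right) = \left(\frac{7}{15} + 1\right) \left(-106\right) = \frac{22}{15} \left(-106\right) = - \frac{2332}{15}$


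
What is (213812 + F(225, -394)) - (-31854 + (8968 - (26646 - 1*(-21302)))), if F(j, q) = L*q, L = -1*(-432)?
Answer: 114438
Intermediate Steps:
L = 432
F(j, q) = 432*q
(213812 + F(225, -394)) - (-31854 + (8968 - (26646 - 1*(-21302)))) = (213812 + 432*(-394)) - (-31854 + (8968 - (26646 - 1*(-21302)))) = (213812 - 170208) - (-31854 + (8968 - (26646 + 21302))) = 43604 - (-31854 + (8968 - 1*47948)) = 43604 - (-31854 + (8968 - 47948)) = 43604 - (-31854 - 38980) = 43604 - 1*(-70834) = 43604 + 70834 = 114438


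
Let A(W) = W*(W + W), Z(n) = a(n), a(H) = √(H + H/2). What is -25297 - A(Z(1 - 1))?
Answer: -25297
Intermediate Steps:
a(H) = √6*√H/2 (a(H) = √(H + H*(½)) = √(H + H/2) = √(3*H/2) = √6*√H/2)
Z(n) = √6*√n/2
A(W) = 2*W² (A(W) = W*(2*W) = 2*W²)
-25297 - A(Z(1 - 1)) = -25297 - 2*(√6*√(1 - 1)/2)² = -25297 - 2*(√6*√0/2)² = -25297 - 2*((½)*√6*0)² = -25297 - 2*0² = -25297 - 2*0 = -25297 - 1*0 = -25297 + 0 = -25297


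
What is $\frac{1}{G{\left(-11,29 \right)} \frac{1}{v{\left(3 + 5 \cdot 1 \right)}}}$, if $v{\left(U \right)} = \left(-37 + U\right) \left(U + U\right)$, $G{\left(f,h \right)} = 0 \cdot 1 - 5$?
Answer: $\frac{464}{5} \approx 92.8$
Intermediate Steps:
$G{\left(f,h \right)} = -5$ ($G{\left(f,h \right)} = 0 - 5 = -5$)
$v{\left(U \right)} = 2 U \left(-37 + U\right)$ ($v{\left(U \right)} = \left(-37 + U\right) 2 U = 2 U \left(-37 + U\right)$)
$\frac{1}{G{\left(-11,29 \right)} \frac{1}{v{\left(3 + 5 \cdot 1 \right)}}} = \frac{1}{\left(-5\right) \frac{1}{2 \left(3 + 5 \cdot 1\right) \left(-37 + \left(3 + 5 \cdot 1\right)\right)}} = \frac{1}{\left(-5\right) \frac{1}{2 \left(3 + 5\right) \left(-37 + \left(3 + 5\right)\right)}} = \frac{1}{\left(-5\right) \frac{1}{2 \cdot 8 \left(-37 + 8\right)}} = \frac{1}{\left(-5\right) \frac{1}{2 \cdot 8 \left(-29\right)}} = \frac{1}{\left(-5\right) \frac{1}{-464}} = \frac{1}{\left(-5\right) \left(- \frac{1}{464}\right)} = \frac{1}{\frac{5}{464}} = \frac{464}{5}$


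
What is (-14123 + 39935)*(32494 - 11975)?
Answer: 529636428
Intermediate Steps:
(-14123 + 39935)*(32494 - 11975) = 25812*20519 = 529636428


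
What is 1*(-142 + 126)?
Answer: -16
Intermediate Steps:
1*(-142 + 126) = 1*(-16) = -16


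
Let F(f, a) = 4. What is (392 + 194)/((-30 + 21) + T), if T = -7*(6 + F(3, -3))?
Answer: -586/79 ≈ -7.4177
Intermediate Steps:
T = -70 (T = -7*(6 + 4) = -7*10 = -70)
(392 + 194)/((-30 + 21) + T) = (392 + 194)/((-30 + 21) - 70) = 586/(-9 - 70) = 586/(-79) = 586*(-1/79) = -586/79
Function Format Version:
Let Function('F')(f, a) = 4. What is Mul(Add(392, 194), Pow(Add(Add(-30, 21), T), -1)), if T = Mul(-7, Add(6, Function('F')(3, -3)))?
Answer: Rational(-586, 79) ≈ -7.4177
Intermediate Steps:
T = -70 (T = Mul(-7, Add(6, 4)) = Mul(-7, 10) = -70)
Mul(Add(392, 194), Pow(Add(Add(-30, 21), T), -1)) = Mul(Add(392, 194), Pow(Add(Add(-30, 21), -70), -1)) = Mul(586, Pow(Add(-9, -70), -1)) = Mul(586, Pow(-79, -1)) = Mul(586, Rational(-1, 79)) = Rational(-586, 79)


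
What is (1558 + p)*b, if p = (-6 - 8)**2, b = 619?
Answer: 1085726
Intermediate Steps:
p = 196 (p = (-14)**2 = 196)
(1558 + p)*b = (1558 + 196)*619 = 1754*619 = 1085726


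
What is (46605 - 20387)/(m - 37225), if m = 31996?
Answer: -26218/5229 ≈ -5.0140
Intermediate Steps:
(46605 - 20387)/(m - 37225) = (46605 - 20387)/(31996 - 37225) = 26218/(-5229) = 26218*(-1/5229) = -26218/5229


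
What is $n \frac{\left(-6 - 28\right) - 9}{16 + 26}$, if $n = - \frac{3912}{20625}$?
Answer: $\frac{28036}{144375} \approx 0.19419$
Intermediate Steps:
$n = - \frac{1304}{6875}$ ($n = \left(-3912\right) \frac{1}{20625} = - \frac{1304}{6875} \approx -0.18967$)
$n \frac{\left(-6 - 28\right) - 9}{16 + 26} = - \frac{1304 \frac{\left(-6 - 28\right) - 9}{16 + 26}}{6875} = - \frac{1304 \frac{\left(-6 - 28\right) - 9}{42}}{6875} = - \frac{1304 \left(-34 - 9\right) \frac{1}{42}}{6875} = - \frac{1304 \left(\left(-43\right) \frac{1}{42}\right)}{6875} = \left(- \frac{1304}{6875}\right) \left(- \frac{43}{42}\right) = \frac{28036}{144375}$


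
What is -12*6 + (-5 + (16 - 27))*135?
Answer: -2232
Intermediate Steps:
-12*6 + (-5 + (16 - 27))*135 = -72 + (-5 - 11)*135 = -72 - 16*135 = -72 - 2160 = -2232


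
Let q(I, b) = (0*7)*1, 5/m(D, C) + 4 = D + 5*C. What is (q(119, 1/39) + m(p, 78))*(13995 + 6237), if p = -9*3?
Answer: 101160/359 ≈ 281.78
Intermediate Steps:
p = -27
m(D, C) = 5/(-4 + D + 5*C) (m(D, C) = 5/(-4 + (D + 5*C)) = 5/(-4 + D + 5*C))
q(I, b) = 0 (q(I, b) = 0*1 = 0)
(q(119, 1/39) + m(p, 78))*(13995 + 6237) = (0 + 5/(-4 - 27 + 5*78))*(13995 + 6237) = (0 + 5/(-4 - 27 + 390))*20232 = (0 + 5/359)*20232 = (5/359)*20232 = 101160/359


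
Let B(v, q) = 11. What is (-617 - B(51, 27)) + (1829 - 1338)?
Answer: -137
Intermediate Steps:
(-617 - B(51, 27)) + (1829 - 1338) = (-617 - 1*11) + (1829 - 1338) = (-617 - 11) + 491 = -628 + 491 = -137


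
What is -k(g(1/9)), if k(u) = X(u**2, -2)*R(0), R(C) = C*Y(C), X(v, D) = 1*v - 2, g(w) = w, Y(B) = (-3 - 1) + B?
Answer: 0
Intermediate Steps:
Y(B) = -4 + B
X(v, D) = -2 + v (X(v, D) = v - 2 = -2 + v)
R(C) = C*(-4 + C)
k(u) = 0 (k(u) = (-2 + u**2)*(0*(-4 + 0)) = (-2 + u**2)*(0*(-4)) = (-2 + u**2)*0 = 0)
-k(g(1/9)) = -1*0 = 0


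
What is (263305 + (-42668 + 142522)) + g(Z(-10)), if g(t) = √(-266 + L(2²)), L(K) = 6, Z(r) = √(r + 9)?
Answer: 363159 + 2*I*√65 ≈ 3.6316e+5 + 16.125*I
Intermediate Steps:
Z(r) = √(9 + r)
g(t) = 2*I*√65 (g(t) = √(-266 + 6) = √(-260) = 2*I*√65)
(263305 + (-42668 + 142522)) + g(Z(-10)) = (263305 + (-42668 + 142522)) + 2*I*√65 = (263305 + 99854) + 2*I*√65 = 363159 + 2*I*√65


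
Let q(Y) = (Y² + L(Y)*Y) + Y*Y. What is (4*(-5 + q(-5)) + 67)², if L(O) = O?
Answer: 120409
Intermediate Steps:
q(Y) = 3*Y² (q(Y) = (Y² + Y*Y) + Y*Y = (Y² + Y²) + Y² = 2*Y² + Y² = 3*Y²)
(4*(-5 + q(-5)) + 67)² = (4*(-5 + 3*(-5)²) + 67)² = (4*(-5 + 3*25) + 67)² = (4*(-5 + 75) + 67)² = (4*70 + 67)² = (280 + 67)² = 347² = 120409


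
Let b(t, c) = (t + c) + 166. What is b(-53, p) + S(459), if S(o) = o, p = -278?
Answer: 294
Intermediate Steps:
b(t, c) = 166 + c + t (b(t, c) = (c + t) + 166 = 166 + c + t)
b(-53, p) + S(459) = (166 - 278 - 53) + 459 = -165 + 459 = 294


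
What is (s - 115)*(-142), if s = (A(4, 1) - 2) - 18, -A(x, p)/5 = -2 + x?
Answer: 20590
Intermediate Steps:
A(x, p) = 10 - 5*x (A(x, p) = -5*(-2 + x) = 10 - 5*x)
s = -30 (s = ((10 - 5*4) - 2) - 18 = ((10 - 20) - 2) - 18 = (-10 - 2) - 18 = -12 - 18 = -30)
(s - 115)*(-142) = (-30 - 115)*(-142) = -145*(-142) = 20590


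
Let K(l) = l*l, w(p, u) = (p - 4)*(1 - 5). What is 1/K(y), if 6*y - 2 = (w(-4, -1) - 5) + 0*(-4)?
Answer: 36/841 ≈ 0.042806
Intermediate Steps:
w(p, u) = 16 - 4*p (w(p, u) = (-4 + p)*(-4) = 16 - 4*p)
y = 29/6 (y = ⅓ + (((16 - 4*(-4)) - 5) + 0*(-4))/6 = ⅓ + (((16 + 16) - 5) + 0)/6 = ⅓ + ((32 - 5) + 0)/6 = ⅓ + (27 + 0)/6 = ⅓ + (⅙)*27 = ⅓ + 9/2 = 29/6 ≈ 4.8333)
K(l) = l²
1/K(y) = 1/((29/6)²) = 1/(841/36) = 36/841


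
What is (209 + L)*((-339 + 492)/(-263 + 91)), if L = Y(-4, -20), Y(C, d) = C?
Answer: -31365/172 ≈ -182.35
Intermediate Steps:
L = -4
(209 + L)*((-339 + 492)/(-263 + 91)) = (209 - 4)*((-339 + 492)/(-263 + 91)) = 205*(153/(-172)) = 205*(153*(-1/172)) = 205*(-153/172) = -31365/172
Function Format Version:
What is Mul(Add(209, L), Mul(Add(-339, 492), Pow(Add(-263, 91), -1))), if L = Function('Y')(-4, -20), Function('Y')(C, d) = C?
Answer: Rational(-31365, 172) ≈ -182.35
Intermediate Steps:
L = -4
Mul(Add(209, L), Mul(Add(-339, 492), Pow(Add(-263, 91), -1))) = Mul(Add(209, -4), Mul(Add(-339, 492), Pow(Add(-263, 91), -1))) = Mul(205, Mul(153, Pow(-172, -1))) = Mul(205, Mul(153, Rational(-1, 172))) = Mul(205, Rational(-153, 172)) = Rational(-31365, 172)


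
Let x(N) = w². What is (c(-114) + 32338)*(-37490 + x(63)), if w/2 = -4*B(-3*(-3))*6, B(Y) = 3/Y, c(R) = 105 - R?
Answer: -1212227338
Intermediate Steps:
w = -16 (w = 2*(-12/((-3*(-3)))*6) = 2*(-12/9*6) = 2*(-4*⅓*6) = 2*(-4/3*6) = 2*(-8) = -16)
x(N) = 256 (x(N) = (-16)² = 256)
(c(-114) + 32338)*(-37490 + x(63)) = ((105 - 1*(-114)) + 32338)*(-37490 + 256) = ((105 + 114) + 32338)*(-37234) = (219 + 32338)*(-37234) = 32557*(-37234) = -1212227338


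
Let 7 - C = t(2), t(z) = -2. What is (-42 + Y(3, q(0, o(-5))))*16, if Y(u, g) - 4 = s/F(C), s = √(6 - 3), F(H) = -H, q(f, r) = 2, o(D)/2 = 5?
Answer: -608 - 16*√3/9 ≈ -611.08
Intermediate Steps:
o(D) = 10 (o(D) = 2*5 = 10)
C = 9 (C = 7 - 1*(-2) = 7 + 2 = 9)
s = √3 ≈ 1.7320
Y(u, g) = 4 - √3/9 (Y(u, g) = 4 + √3/((-1*9)) = 4 + √3/(-9) = 4 + √3*(-⅑) = 4 - √3/9)
(-42 + Y(3, q(0, o(-5))))*16 = (-42 + (4 - √3/9))*16 = (-38 - √3/9)*16 = -608 - 16*√3/9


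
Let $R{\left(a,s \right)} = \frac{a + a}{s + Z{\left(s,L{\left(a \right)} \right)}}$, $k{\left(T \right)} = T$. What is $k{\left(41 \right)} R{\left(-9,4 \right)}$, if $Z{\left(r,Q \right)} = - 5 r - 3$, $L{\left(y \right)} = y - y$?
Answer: $\frac{738}{19} \approx 38.842$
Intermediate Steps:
$L{\left(y \right)} = 0$
$Z{\left(r,Q \right)} = -3 - 5 r$
$R{\left(a,s \right)} = \frac{2 a}{-3 - 4 s}$ ($R{\left(a,s \right)} = \frac{a + a}{s - \left(3 + 5 s\right)} = \frac{2 a}{-3 - 4 s}$)
$k{\left(41 \right)} R{\left(-9,4 \right)} = 41 \left(\left(-2\right) \left(-9\right) \frac{1}{3 + 4 \cdot 4}\right) = 41 \left(\left(-2\right) \left(-9\right) \frac{1}{3 + 16}\right) = 41 \left(\left(-2\right) \left(-9\right) \frac{1}{19}\right) = 41 \cdot \frac{18}{19} = \frac{738}{19}$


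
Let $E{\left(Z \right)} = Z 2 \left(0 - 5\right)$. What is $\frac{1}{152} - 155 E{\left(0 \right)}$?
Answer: $\frac{1}{152} \approx 0.0065789$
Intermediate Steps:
$E{\left(Z \right)} = - 10 Z$ ($E{\left(Z \right)} = 2 Z \left(0 - 5\right) = 2 Z \left(-5\right) = - 10 Z$)
$\frac{1}{152} - 155 E{\left(0 \right)} = \frac{1}{152} - 155 \left(\left(-10\right) 0\right) = \frac{1}{152} - 0 = \frac{1}{152} + 0 = \frac{1}{152}$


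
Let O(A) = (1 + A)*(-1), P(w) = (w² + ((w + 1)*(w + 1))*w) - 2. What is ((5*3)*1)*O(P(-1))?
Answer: 0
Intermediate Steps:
P(w) = -2 + w² + w*(1 + w)² (P(w) = (w² + ((1 + w)*(1 + w))*w) - 2 = (w² + (1 + w)²*w) - 2 = (w² + w*(1 + w)²) - 2 = -2 + w² + w*(1 + w)²)
O(A) = -1 - A
((5*3)*1)*O(P(-1)) = ((5*3)*1)*(-1 - (-2 + (-1)² - (1 - 1)²)) = (15*1)*(-1 - (-2 + 1 - 1*0²)) = 15*(-1 - (-2 + 1 - 1*0)) = 15*(-1 - (-2 + 1 + 0)) = 15*(-1 - 1*(-1)) = 15*(-1 + 1) = 15*0 = 0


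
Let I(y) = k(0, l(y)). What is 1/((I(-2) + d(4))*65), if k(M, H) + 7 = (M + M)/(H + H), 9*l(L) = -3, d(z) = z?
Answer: -1/195 ≈ -0.0051282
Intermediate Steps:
l(L) = -⅓ (l(L) = (⅑)*(-3) = -⅓)
k(M, H) = -7 + M/H (k(M, H) = -7 + (M + M)/(H + H) = -7 + (2*M)/((2*H)) = -7 + (2*M)*(1/(2*H)) = -7 + M/H)
I(y) = -7 (I(y) = -7 + 0/(-⅓) = -7 + 0*(-3) = -7 + 0 = -7)
1/((I(-2) + d(4))*65) = 1/((-7 + 4)*65) = 1/(-3*65) = 1/(-195) = -1/195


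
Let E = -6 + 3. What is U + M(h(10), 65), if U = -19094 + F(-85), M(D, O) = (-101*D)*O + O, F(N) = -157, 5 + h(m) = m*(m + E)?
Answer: -445911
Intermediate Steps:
E = -3
h(m) = -5 + m*(-3 + m) (h(m) = -5 + m*(m - 3) = -5 + m*(-3 + m))
M(D, O) = O - 101*D*O (M(D, O) = -101*D*O + O = O - 101*D*O)
U = -19251 (U = -19094 - 157 = -19251)
U + M(h(10), 65) = -19251 + 65*(1 - 101*(-5 + 10² - 3*10)) = -19251 + 65*(1 - 101*(-5 + 100 - 30)) = -19251 + 65*(1 - 101*65) = -19251 + 65*(1 - 6565) = -19251 + 65*(-6564) = -19251 - 426660 = -445911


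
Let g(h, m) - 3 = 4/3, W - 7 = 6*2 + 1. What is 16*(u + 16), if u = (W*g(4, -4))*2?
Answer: 9088/3 ≈ 3029.3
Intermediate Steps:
W = 20 (W = 7 + (6*2 + 1) = 7 + (12 + 1) = 7 + 13 = 20)
g(h, m) = 13/3 (g(h, m) = 3 + 4/3 = 13/3)
u = 520/3 (u = (20*(13/3))*2 = (260/3)*2 = 520/3 ≈ 173.33)
16*(u + 16) = 16*(520/3 + 16) = 16*(568/3) = 9088/3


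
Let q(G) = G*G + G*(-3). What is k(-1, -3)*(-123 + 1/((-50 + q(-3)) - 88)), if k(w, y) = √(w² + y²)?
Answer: -14761*√10/120 ≈ -388.99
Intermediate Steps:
q(G) = G² - 3*G
k(-1, -3)*(-123 + 1/((-50 + q(-3)) - 88)) = √((-1)² + (-3)²)*(-123 + 1/((-50 - 3*(-3 - 3)) - 88)) = √(1 + 9)*(-123 + 1/((-50 - 3*(-6)) - 88)) = √10*(-123 + 1/((-50 + 18) - 88)) = √10*(-123 + 1/(-32 - 88)) = √10*(-123 + 1/(-120)) = √10*(-123 - 1/120) = √10*(-14761/120) = -14761*√10/120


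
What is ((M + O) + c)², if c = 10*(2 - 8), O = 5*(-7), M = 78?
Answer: 289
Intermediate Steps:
O = -35
c = -60 (c = 10*(-6) = -60)
((M + O) + c)² = ((78 - 35) - 60)² = (43 - 60)² = (-17)² = 289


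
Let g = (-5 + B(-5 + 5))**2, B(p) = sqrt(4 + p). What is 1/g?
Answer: 1/9 ≈ 0.11111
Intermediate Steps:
g = 9 (g = (-5 + sqrt(4 + (-5 + 5)))**2 = (-5 + sqrt(4 + 0))**2 = (-5 + sqrt(4))**2 = (-5 + 2)**2 = (-3)**2 = 9)
1/g = 1/9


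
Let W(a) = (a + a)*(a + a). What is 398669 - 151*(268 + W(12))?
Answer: 271225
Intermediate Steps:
W(a) = 4*a² (W(a) = (2*a)*(2*a) = 4*a²)
398669 - 151*(268 + W(12)) = 398669 - 151*(268 + 4*12²) = 398669 - 151*(268 + 4*144) = 398669 - 151*(268 + 576) = 398669 - 151*844 = 398669 - 127444 = 271225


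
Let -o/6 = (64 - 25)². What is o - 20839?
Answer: -29965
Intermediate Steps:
o = -9126 (o = -6*(64 - 25)² = -6*39² = -6*1521 = -9126)
o - 20839 = -9126 - 20839 = -29965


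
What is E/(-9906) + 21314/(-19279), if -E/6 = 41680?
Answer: 59104562/2448433 ≈ 24.140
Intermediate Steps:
E = -250080 (E = -6*41680 = -250080)
E/(-9906) + 21314/(-19279) = -250080/(-9906) + 21314/(-19279) = -250080*(-1/9906) + 21314*(-1/19279) = 41680/1651 - 21314/19279 = 59104562/2448433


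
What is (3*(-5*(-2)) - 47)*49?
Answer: -833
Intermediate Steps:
(3*(-5*(-2)) - 47)*49 = (3*10 - 47)*49 = (30 - 47)*49 = -17*49 = -833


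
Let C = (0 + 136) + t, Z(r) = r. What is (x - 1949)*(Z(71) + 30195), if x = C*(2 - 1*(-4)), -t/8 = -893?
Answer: 1263030446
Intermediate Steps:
t = 7144 (t = -8*(-893) = 7144)
C = 7280 (C = (0 + 136) + 7144 = 136 + 7144 = 7280)
x = 43680 (x = 7280*(2 - 1*(-4)) = 7280*(2 + 4) = 7280*6 = 43680)
(x - 1949)*(Z(71) + 30195) = (43680 - 1949)*(71 + 30195) = 41731*30266 = 1263030446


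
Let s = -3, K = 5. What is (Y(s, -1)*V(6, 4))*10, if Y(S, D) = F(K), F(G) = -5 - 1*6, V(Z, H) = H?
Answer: -440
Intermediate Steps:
F(G) = -11 (F(G) = -5 - 6 = -11)
Y(S, D) = -11
(Y(s, -1)*V(6, 4))*10 = -11*4*10 = -44*10 = -440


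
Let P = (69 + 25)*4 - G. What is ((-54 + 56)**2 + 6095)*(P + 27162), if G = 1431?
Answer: 159226593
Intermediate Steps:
P = -1055 (P = (69 + 25)*4 - 1*1431 = 94*4 - 1431 = 376 - 1431 = -1055)
((-54 + 56)**2 + 6095)*(P + 27162) = ((-54 + 56)**2 + 6095)*(-1055 + 27162) = (2**2 + 6095)*26107 = (4 + 6095)*26107 = 6099*26107 = 159226593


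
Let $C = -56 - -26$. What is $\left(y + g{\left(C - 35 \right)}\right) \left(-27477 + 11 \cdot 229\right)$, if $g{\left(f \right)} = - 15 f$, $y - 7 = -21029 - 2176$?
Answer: $554641634$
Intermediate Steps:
$y = -23198$ ($y = 7 - 23205 = -23198$)
$C = -30$ ($C = -56 + 26 = -30$)
$\left(y + g{\left(C - 35 \right)}\right) \left(-27477 + 11 \cdot 229\right) = \left(-23198 - 15 \left(-30 - 35\right)\right) \left(-27477 + 11 \cdot 229\right) = \left(-23198 - 15 \left(-30 - 35\right)\right) \left(-27477 + 2519\right) = \left(-23198 - -975\right) \left(-24958\right) = \left(-23198 + 975\right) \left(-24958\right) = \left(-22223\right) \left(-24958\right) = 554641634$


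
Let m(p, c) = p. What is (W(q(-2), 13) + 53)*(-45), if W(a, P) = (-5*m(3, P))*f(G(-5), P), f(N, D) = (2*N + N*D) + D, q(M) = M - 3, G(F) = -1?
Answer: -3735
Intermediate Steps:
q(M) = -3 + M
f(N, D) = D + 2*N + D*N (f(N, D) = (2*N + D*N) + D = D + 2*N + D*N)
W(a, P) = 30 (W(a, P) = (-5*3)*(P + 2*(-1) + P*(-1)) = -15*(P - 2 - P) = -15*(-2) = 30)
(W(q(-2), 13) + 53)*(-45) = (30 + 53)*(-45) = 83*(-45) = -3735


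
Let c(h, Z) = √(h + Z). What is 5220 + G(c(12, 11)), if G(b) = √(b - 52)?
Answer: 5220 + √(-52 + √23) ≈ 5220.0 + 6.8705*I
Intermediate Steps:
c(h, Z) = √(Z + h)
G(b) = √(-52 + b)
5220 + G(c(12, 11)) = 5220 + √(-52 + √(11 + 12)) = 5220 + √(-52 + √23)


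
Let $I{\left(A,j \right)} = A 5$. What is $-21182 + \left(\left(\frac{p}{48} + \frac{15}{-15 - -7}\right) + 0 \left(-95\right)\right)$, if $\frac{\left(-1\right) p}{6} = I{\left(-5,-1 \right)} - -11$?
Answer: $- \frac{169457}{8} \approx -21182.0$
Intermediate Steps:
$I{\left(A,j \right)} = 5 A$
$p = 84$ ($p = - 6 \left(5 \left(-5\right) - -11\right) = - 6 \left(-25 + 11\right) = \left(-6\right) \left(-14\right) = 84$)
$-21182 + \left(\left(\frac{p}{48} + \frac{15}{-15 - -7}\right) + 0 \left(-95\right)\right) = -21182 + \left(\left(\frac{84}{48} + \frac{15}{-15 - -7}\right) + 0 \left(-95\right)\right) = -21182 + \left(\left(84 \cdot \frac{1}{48} + \frac{15}{-15 + 7}\right) + 0\right) = -21182 + \left(\left(\frac{7}{4} + \frac{15}{-8}\right) + 0\right) = -21182 + \left(\left(\frac{7}{4} + 15 \left(- \frac{1}{8}\right)\right) + 0\right) = -21182 + \left(\left(\frac{7}{4} - \frac{15}{8}\right) + 0\right) = -21182 + \left(- \frac{1}{8} + 0\right) = -21182 - \frac{1}{8} = - \frac{169457}{8}$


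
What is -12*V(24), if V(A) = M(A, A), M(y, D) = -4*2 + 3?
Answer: 60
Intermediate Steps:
M(y, D) = -5 (M(y, D) = -8 + 3 = -5)
V(A) = -5
-12*V(24) = -12*(-5) = 60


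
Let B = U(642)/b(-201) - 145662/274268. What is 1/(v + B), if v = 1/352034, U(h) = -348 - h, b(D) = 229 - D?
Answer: -518965178477/1470444455801 ≈ -0.35293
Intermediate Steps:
v = 1/352034 ≈ 2.8406e-6
B = -16707999/5896762 (B = (-348 - 1*642)/(229 - 1*(-201)) - 145662/274268 = (-348 - 642)/(229 + 201) - 145662*1/274268 = -990/430 - 72831/137134 = -990*1/430 - 72831/137134 = -99/43 - 72831/137134 = -16707999/5896762 ≈ -2.8334)
1/(v + B) = 1/(1/352034 - 16707999/5896762) = 1/(-1470444455801/518965178477) = -518965178477/1470444455801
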